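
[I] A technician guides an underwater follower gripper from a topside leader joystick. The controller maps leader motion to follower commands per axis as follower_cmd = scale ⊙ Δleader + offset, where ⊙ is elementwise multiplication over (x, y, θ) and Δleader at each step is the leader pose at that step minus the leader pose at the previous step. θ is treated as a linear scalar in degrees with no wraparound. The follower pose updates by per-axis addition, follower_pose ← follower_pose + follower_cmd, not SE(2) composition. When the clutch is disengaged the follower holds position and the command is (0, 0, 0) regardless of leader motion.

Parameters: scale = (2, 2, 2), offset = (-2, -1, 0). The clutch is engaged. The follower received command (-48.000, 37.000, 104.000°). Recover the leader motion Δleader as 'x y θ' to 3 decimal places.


-23.000 19.000 52.000

axis x: (-48.000 − -2) / (2) = -23.000
axis y: (37.000 − -1) / (2) = 19.000
axis θ: (104.000 − 0) / (2) = 52.000


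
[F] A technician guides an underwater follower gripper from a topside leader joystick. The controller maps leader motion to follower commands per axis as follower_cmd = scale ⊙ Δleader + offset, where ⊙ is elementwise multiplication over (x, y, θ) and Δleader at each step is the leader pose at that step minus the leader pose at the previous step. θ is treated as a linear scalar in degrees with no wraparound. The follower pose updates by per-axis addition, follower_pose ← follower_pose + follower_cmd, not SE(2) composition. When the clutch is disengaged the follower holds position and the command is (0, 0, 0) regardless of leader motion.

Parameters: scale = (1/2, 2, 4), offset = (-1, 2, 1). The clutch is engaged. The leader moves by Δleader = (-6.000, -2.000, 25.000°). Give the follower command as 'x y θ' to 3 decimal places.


-4.000 -2.000 101.000

axis x: 1/2·-6.000 + -1 = -4.000
axis y: 2·-2.000 + 2 = -2.000
axis θ: 4·25.000 + 1 = 101.000


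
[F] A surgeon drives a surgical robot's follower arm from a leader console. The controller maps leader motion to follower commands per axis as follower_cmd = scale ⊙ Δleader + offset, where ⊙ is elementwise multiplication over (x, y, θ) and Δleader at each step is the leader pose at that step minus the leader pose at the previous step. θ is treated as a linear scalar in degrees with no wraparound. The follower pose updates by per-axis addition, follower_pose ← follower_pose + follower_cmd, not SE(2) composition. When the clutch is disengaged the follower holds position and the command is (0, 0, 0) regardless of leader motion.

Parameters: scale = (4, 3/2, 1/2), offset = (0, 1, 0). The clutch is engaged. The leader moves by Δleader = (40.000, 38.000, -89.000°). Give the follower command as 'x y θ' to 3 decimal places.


axis x: 4·40.000 + 0 = 160.000
axis y: 3/2·38.000 + 1 = 58.000
axis θ: 1/2·-89.000 + 0 = -44.500

160.000 58.000 -44.500


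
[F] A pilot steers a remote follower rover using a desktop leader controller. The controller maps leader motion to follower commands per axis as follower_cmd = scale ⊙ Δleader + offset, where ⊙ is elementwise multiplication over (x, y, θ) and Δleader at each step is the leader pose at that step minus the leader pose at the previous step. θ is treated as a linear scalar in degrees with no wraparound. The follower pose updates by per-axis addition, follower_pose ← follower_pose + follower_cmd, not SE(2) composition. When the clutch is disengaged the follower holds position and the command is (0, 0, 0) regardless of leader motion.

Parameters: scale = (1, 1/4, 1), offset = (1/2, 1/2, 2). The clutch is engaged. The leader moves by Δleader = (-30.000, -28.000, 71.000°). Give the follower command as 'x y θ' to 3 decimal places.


axis x: 1·-30.000 + 1/2 = -29.500
axis y: 1/4·-28.000 + 1/2 = -6.500
axis θ: 1·71.000 + 2 = 73.000

-29.500 -6.500 73.000


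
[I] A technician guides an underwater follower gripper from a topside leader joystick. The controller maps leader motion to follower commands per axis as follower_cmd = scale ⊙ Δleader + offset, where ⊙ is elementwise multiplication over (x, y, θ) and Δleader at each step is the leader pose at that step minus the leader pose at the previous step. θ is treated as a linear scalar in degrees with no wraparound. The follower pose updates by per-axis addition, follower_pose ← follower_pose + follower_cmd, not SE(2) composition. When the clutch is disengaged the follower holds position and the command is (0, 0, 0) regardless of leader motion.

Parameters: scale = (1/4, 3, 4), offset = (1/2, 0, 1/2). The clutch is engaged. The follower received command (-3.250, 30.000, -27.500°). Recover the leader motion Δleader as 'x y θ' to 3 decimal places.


axis x: (-3.250 − 1/2) / (1/4) = -15.000
axis y: (30.000 − 0) / (3) = 10.000
axis θ: (-27.500 − 1/2) / (4) = -7.000

-15.000 10.000 -7.000


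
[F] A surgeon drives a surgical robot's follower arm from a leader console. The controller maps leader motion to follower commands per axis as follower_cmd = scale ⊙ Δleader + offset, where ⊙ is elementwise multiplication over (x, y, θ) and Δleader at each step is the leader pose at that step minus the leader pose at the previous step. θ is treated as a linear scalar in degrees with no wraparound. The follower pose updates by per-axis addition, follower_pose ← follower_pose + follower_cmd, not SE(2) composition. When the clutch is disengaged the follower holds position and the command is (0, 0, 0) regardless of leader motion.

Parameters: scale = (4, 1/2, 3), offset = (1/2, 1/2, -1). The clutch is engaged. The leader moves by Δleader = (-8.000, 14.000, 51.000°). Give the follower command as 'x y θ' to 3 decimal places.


axis x: 4·-8.000 + 1/2 = -31.500
axis y: 1/2·14.000 + 1/2 = 7.500
axis θ: 3·51.000 + -1 = 152.000

-31.500 7.500 152.000


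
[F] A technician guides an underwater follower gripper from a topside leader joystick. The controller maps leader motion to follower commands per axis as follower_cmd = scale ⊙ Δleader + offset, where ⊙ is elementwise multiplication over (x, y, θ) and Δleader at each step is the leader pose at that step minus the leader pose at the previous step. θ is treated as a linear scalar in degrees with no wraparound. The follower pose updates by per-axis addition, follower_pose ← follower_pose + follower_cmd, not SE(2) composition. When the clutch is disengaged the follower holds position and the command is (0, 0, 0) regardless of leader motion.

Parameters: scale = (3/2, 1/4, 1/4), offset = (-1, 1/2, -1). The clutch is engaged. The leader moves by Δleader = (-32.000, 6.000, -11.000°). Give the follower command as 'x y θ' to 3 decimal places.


axis x: 3/2·-32.000 + -1 = -49.000
axis y: 1/4·6.000 + 1/2 = 2.000
axis θ: 1/4·-11.000 + -1 = -3.750

-49.000 2.000 -3.750


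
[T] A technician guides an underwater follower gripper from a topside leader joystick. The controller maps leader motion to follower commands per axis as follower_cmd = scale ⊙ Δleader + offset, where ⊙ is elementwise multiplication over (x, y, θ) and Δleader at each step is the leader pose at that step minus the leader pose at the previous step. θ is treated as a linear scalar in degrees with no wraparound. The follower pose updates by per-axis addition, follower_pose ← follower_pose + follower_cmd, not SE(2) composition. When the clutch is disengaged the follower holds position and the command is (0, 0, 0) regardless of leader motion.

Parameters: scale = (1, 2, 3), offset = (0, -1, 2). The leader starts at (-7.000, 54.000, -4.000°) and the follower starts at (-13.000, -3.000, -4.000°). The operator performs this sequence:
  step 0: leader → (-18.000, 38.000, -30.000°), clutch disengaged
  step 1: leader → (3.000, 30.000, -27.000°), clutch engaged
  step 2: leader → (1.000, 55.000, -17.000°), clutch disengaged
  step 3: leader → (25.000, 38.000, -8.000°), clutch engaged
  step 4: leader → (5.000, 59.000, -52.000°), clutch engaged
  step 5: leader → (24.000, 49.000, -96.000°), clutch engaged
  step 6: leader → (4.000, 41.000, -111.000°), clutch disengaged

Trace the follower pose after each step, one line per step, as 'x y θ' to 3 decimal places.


step 0: Δleader=(-11.000, -16.000, -26.000°), disengaged; cmd=(0,0,0) → follower holds at (-13.000, -3.000, -4.000°)
step 1: Δleader=(21.000, -8.000, 3.000°), engaged; cmd=(21.000, -17.000, 11.000°) → follower=(8.000, -20.000, 7.000°)
step 2: Δleader=(-2.000, 25.000, 10.000°), disengaged; cmd=(0,0,0) → follower holds at (8.000, -20.000, 7.000°)
step 3: Δleader=(24.000, -17.000, 9.000°), engaged; cmd=(24.000, -35.000, 29.000°) → follower=(32.000, -55.000, 36.000°)
step 4: Δleader=(-20.000, 21.000, -44.000°), engaged; cmd=(-20.000, 41.000, -130.000°) → follower=(12.000, -14.000, -94.000°)
step 5: Δleader=(19.000, -10.000, -44.000°), engaged; cmd=(19.000, -21.000, -130.000°) → follower=(31.000, -35.000, -224.000°)
step 6: Δleader=(-20.000, -8.000, -15.000°), disengaged; cmd=(0,0,0) → follower holds at (31.000, -35.000, -224.000°)

-13.000 -3.000 -4.000
8.000 -20.000 7.000
8.000 -20.000 7.000
32.000 -55.000 36.000
12.000 -14.000 -94.000
31.000 -35.000 -224.000
31.000 -35.000 -224.000


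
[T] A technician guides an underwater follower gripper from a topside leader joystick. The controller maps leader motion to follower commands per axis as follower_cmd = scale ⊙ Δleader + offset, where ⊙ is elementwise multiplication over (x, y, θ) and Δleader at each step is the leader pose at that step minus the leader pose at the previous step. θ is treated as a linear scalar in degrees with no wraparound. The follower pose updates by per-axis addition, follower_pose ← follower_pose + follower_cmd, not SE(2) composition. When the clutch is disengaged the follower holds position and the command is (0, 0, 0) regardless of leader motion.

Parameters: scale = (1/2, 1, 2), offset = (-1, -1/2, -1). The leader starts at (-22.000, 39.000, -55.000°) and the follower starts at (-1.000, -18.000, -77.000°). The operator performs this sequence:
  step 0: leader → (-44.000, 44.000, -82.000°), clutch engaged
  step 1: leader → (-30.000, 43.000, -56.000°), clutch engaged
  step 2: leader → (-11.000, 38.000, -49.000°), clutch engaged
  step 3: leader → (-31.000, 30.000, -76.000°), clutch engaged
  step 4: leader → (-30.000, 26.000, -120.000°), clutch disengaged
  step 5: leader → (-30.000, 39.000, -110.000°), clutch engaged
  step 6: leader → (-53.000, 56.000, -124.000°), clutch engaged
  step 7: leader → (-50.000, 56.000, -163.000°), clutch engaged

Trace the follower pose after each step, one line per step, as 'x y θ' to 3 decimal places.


step 0: Δleader=(-22.000, 5.000, -27.000°), engaged; cmd=(-12.000, 4.500, -55.000°) → follower=(-13.000, -13.500, -132.000°)
step 1: Δleader=(14.000, -1.000, 26.000°), engaged; cmd=(6.000, -1.500, 51.000°) → follower=(-7.000, -15.000, -81.000°)
step 2: Δleader=(19.000, -5.000, 7.000°), engaged; cmd=(8.500, -5.500, 13.000°) → follower=(1.500, -20.500, -68.000°)
step 3: Δleader=(-20.000, -8.000, -27.000°), engaged; cmd=(-11.000, -8.500, -55.000°) → follower=(-9.500, -29.000, -123.000°)
step 4: Δleader=(1.000, -4.000, -44.000°), disengaged; cmd=(0,0,0) → follower holds at (-9.500, -29.000, -123.000°)
step 5: Δleader=(0.000, 13.000, 10.000°), engaged; cmd=(-1.000, 12.500, 19.000°) → follower=(-10.500, -16.500, -104.000°)
step 6: Δleader=(-23.000, 17.000, -14.000°), engaged; cmd=(-12.500, 16.500, -29.000°) → follower=(-23.000, 0.000, -133.000°)
step 7: Δleader=(3.000, 0.000, -39.000°), engaged; cmd=(0.500, -0.500, -79.000°) → follower=(-22.500, -0.500, -212.000°)

-13.000 -13.500 -132.000
-7.000 -15.000 -81.000
1.500 -20.500 -68.000
-9.500 -29.000 -123.000
-9.500 -29.000 -123.000
-10.500 -16.500 -104.000
-23.000 0.000 -133.000
-22.500 -0.500 -212.000


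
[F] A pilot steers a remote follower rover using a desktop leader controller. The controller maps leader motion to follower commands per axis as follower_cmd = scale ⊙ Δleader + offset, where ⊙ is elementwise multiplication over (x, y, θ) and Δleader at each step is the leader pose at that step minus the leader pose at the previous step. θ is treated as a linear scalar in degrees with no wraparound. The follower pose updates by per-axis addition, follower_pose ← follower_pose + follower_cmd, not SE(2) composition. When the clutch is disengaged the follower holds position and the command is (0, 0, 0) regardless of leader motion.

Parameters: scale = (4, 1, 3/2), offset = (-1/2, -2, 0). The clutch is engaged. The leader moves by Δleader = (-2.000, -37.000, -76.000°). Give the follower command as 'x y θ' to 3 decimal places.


-8.500 -39.000 -114.000

axis x: 4·-2.000 + -1/2 = -8.500
axis y: 1·-37.000 + -2 = -39.000
axis θ: 3/2·-76.000 + 0 = -114.000


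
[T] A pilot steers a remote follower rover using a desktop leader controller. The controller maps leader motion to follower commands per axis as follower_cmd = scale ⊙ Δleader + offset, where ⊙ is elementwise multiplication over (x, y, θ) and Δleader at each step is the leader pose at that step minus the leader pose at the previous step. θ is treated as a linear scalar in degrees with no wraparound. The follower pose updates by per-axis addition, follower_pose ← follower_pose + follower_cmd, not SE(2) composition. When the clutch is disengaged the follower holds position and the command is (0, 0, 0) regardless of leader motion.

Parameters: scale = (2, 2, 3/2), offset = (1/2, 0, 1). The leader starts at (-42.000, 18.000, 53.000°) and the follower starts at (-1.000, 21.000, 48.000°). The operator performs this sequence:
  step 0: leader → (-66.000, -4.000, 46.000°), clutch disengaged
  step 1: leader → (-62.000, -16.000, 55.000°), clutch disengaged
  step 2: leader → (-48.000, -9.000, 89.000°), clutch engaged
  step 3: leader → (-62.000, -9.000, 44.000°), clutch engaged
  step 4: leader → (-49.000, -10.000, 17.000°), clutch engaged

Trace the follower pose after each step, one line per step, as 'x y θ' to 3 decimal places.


-1.000 21.000 48.000
-1.000 21.000 48.000
27.500 35.000 100.000
0.000 35.000 33.500
26.500 33.000 -6.000

step 0: Δleader=(-24.000, -22.000, -7.000°), disengaged; cmd=(0,0,0) → follower holds at (-1.000, 21.000, 48.000°)
step 1: Δleader=(4.000, -12.000, 9.000°), disengaged; cmd=(0,0,0) → follower holds at (-1.000, 21.000, 48.000°)
step 2: Δleader=(14.000, 7.000, 34.000°), engaged; cmd=(28.500, 14.000, 52.000°) → follower=(27.500, 35.000, 100.000°)
step 3: Δleader=(-14.000, 0.000, -45.000°), engaged; cmd=(-27.500, 0.000, -66.500°) → follower=(0.000, 35.000, 33.500°)
step 4: Δleader=(13.000, -1.000, -27.000°), engaged; cmd=(26.500, -2.000, -39.500°) → follower=(26.500, 33.000, -6.000°)


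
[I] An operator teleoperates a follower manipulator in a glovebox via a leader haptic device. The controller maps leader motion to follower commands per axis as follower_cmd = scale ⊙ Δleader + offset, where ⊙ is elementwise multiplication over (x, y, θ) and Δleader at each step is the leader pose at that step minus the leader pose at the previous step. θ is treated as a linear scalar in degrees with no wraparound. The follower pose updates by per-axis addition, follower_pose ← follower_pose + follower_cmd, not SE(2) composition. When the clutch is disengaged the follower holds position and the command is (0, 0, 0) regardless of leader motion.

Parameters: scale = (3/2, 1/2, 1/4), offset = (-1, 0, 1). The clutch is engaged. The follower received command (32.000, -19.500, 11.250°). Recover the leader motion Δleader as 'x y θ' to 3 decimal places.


22.000 -39.000 41.000

axis x: (32.000 − -1) / (3/2) = 22.000
axis y: (-19.500 − 0) / (1/2) = -39.000
axis θ: (11.250 − 1) / (1/4) = 41.000


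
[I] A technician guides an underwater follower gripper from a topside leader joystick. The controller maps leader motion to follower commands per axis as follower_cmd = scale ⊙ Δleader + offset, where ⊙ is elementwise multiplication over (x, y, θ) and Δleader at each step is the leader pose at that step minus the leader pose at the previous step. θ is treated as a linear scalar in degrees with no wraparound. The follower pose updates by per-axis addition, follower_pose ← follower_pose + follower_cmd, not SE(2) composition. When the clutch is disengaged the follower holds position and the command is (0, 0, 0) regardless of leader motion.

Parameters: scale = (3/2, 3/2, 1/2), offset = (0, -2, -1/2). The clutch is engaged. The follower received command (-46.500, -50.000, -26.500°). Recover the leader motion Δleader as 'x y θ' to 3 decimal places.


-31.000 -32.000 -52.000

axis x: (-46.500 − 0) / (3/2) = -31.000
axis y: (-50.000 − -2) / (3/2) = -32.000
axis θ: (-26.500 − -1/2) / (1/2) = -52.000


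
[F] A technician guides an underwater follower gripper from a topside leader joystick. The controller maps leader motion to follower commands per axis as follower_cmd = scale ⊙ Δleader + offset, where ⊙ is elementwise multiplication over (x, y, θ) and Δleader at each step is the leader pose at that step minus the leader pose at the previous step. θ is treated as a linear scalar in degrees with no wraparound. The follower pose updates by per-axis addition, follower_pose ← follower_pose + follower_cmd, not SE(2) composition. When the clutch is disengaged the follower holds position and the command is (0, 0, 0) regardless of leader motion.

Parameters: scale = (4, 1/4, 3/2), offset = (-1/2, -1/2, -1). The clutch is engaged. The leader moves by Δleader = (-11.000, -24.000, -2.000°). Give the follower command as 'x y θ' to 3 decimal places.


-44.500 -6.500 -4.000

axis x: 4·-11.000 + -1/2 = -44.500
axis y: 1/4·-24.000 + -1/2 = -6.500
axis θ: 3/2·-2.000 + -1 = -4.000


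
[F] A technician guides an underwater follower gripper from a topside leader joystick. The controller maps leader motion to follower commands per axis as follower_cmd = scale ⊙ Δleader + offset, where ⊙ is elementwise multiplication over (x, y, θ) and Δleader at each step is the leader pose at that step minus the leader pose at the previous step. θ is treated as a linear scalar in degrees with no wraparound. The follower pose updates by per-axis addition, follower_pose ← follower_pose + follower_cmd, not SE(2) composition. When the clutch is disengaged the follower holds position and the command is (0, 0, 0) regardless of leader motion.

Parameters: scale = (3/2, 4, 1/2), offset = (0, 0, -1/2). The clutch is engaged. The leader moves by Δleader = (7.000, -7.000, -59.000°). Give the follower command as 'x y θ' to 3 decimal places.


10.500 -28.000 -30.000

axis x: 3/2·7.000 + 0 = 10.500
axis y: 4·-7.000 + 0 = -28.000
axis θ: 1/2·-59.000 + -1/2 = -30.000


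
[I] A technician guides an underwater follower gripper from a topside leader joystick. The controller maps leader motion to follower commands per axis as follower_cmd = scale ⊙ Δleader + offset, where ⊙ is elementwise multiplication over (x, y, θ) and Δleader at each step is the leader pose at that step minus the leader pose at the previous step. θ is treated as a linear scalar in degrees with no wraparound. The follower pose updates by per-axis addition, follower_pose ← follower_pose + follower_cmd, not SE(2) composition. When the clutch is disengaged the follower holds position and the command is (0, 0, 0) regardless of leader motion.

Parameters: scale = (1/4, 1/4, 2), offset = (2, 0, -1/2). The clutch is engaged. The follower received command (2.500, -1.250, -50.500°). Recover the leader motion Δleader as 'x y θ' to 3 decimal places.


axis x: (2.500 − 2) / (1/4) = 2.000
axis y: (-1.250 − 0) / (1/4) = -5.000
axis θ: (-50.500 − -1/2) / (2) = -25.000

2.000 -5.000 -25.000


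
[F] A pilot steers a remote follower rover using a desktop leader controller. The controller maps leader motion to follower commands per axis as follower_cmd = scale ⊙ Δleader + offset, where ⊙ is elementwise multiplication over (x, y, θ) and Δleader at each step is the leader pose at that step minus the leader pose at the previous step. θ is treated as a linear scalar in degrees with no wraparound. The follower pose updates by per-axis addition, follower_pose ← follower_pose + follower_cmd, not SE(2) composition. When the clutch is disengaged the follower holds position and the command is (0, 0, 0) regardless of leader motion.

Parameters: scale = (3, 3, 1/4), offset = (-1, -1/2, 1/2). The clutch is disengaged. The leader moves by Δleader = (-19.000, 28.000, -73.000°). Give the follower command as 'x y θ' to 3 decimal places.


clutch disengaged → follower holds; cmd = (0, 0, 0)

0.000 0.000 0.000


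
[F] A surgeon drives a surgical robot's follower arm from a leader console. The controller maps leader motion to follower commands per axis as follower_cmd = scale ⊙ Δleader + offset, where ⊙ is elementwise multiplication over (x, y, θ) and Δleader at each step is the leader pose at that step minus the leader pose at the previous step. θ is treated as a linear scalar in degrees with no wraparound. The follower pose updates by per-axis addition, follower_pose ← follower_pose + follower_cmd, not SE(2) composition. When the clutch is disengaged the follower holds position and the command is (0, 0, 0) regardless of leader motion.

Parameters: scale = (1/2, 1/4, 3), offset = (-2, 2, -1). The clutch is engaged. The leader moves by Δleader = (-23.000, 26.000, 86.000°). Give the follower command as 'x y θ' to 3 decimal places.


axis x: 1/2·-23.000 + -2 = -13.500
axis y: 1/4·26.000 + 2 = 8.500
axis θ: 3·86.000 + -1 = 257.000

-13.500 8.500 257.000


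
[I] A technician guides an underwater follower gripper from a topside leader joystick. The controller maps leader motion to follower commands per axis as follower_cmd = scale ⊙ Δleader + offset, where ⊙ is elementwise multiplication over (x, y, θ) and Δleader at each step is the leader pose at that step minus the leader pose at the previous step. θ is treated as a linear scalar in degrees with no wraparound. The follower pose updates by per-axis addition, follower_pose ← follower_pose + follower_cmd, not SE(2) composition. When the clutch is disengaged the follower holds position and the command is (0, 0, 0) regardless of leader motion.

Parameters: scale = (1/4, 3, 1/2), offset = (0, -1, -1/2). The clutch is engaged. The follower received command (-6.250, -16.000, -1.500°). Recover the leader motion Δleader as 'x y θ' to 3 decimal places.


axis x: (-6.250 − 0) / (1/4) = -25.000
axis y: (-16.000 − -1) / (3) = -5.000
axis θ: (-1.500 − -1/2) / (1/2) = -2.000

-25.000 -5.000 -2.000


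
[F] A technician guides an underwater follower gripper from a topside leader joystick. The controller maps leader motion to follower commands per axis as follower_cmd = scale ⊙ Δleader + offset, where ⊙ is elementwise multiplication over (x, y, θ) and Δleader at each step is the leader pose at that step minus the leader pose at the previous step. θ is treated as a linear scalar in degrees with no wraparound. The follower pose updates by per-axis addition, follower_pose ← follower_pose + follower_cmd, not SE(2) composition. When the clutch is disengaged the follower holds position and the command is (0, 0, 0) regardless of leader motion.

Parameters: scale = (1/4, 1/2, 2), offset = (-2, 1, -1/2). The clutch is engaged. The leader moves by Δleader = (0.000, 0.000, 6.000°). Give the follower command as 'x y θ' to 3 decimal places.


axis x: 1/4·0.000 + -2 = -2.000
axis y: 1/2·0.000 + 1 = 1.000
axis θ: 2·6.000 + -1/2 = 11.500

-2.000 1.000 11.500


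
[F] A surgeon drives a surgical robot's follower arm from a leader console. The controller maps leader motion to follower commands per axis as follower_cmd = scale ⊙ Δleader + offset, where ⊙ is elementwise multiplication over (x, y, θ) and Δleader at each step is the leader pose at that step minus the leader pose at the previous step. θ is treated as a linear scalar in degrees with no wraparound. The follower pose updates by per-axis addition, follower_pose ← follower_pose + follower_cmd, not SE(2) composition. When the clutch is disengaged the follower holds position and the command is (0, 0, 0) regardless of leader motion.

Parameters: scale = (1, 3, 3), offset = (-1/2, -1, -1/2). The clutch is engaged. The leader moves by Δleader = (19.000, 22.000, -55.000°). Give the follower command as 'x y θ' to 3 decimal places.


axis x: 1·19.000 + -1/2 = 18.500
axis y: 3·22.000 + -1 = 65.000
axis θ: 3·-55.000 + -1/2 = -165.500

18.500 65.000 -165.500


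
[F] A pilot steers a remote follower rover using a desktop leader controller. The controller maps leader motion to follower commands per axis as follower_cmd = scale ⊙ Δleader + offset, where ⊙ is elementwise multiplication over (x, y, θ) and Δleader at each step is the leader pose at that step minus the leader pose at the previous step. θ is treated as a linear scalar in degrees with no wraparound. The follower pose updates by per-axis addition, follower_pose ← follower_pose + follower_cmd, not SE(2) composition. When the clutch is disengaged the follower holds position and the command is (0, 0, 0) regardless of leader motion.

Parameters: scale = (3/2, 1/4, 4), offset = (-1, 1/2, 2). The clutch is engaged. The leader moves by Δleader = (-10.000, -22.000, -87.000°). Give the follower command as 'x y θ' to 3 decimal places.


-16.000 -5.000 -346.000

axis x: 3/2·-10.000 + -1 = -16.000
axis y: 1/4·-22.000 + 1/2 = -5.000
axis θ: 4·-87.000 + 2 = -346.000


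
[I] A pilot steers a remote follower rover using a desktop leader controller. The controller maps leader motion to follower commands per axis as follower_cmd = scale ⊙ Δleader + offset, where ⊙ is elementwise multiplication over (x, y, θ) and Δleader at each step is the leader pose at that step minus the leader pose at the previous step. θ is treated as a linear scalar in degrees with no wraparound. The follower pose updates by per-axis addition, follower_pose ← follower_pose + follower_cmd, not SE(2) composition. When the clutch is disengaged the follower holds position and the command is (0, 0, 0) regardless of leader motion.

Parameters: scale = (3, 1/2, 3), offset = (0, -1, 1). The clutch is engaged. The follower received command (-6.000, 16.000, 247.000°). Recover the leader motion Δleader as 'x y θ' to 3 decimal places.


-2.000 34.000 82.000

axis x: (-6.000 − 0) / (3) = -2.000
axis y: (16.000 − -1) / (1/2) = 34.000
axis θ: (247.000 − 1) / (3) = 82.000


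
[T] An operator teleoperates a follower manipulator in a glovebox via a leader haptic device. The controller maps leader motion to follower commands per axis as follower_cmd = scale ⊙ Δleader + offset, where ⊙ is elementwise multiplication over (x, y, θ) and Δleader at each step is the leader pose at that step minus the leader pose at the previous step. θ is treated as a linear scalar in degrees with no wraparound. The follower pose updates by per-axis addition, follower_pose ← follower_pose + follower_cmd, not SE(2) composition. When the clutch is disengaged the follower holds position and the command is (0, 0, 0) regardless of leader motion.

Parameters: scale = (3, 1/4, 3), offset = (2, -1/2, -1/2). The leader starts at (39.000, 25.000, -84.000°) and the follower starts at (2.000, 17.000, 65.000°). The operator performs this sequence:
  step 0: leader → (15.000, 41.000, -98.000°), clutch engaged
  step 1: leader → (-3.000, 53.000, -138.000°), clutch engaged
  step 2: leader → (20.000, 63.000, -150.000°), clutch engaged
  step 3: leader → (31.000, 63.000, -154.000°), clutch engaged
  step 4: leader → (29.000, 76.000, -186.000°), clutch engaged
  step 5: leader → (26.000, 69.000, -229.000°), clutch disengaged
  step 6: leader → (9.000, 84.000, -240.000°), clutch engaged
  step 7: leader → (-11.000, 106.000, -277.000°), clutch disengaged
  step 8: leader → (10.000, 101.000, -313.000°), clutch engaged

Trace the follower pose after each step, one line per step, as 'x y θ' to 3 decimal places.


step 0: Δleader=(-24.000, 16.000, -14.000°), engaged; cmd=(-70.000, 3.500, -42.500°) → follower=(-68.000, 20.500, 22.500°)
step 1: Δleader=(-18.000, 12.000, -40.000°), engaged; cmd=(-52.000, 2.500, -120.500°) → follower=(-120.000, 23.000, -98.000°)
step 2: Δleader=(23.000, 10.000, -12.000°), engaged; cmd=(71.000, 2.000, -36.500°) → follower=(-49.000, 25.000, -134.500°)
step 3: Δleader=(11.000, 0.000, -4.000°), engaged; cmd=(35.000, -0.500, -12.500°) → follower=(-14.000, 24.500, -147.000°)
step 4: Δleader=(-2.000, 13.000, -32.000°), engaged; cmd=(-4.000, 2.750, -96.500°) → follower=(-18.000, 27.250, -243.500°)
step 5: Δleader=(-3.000, -7.000, -43.000°), disengaged; cmd=(0,0,0) → follower holds at (-18.000, 27.250, -243.500°)
step 6: Δleader=(-17.000, 15.000, -11.000°), engaged; cmd=(-49.000, 3.250, -33.500°) → follower=(-67.000, 30.500, -277.000°)
step 7: Δleader=(-20.000, 22.000, -37.000°), disengaged; cmd=(0,0,0) → follower holds at (-67.000, 30.500, -277.000°)
step 8: Δleader=(21.000, -5.000, -36.000°), engaged; cmd=(65.000, -1.750, -108.500°) → follower=(-2.000, 28.750, -385.500°)

-68.000 20.500 22.500
-120.000 23.000 -98.000
-49.000 25.000 -134.500
-14.000 24.500 -147.000
-18.000 27.250 -243.500
-18.000 27.250 -243.500
-67.000 30.500 -277.000
-67.000 30.500 -277.000
-2.000 28.750 -385.500


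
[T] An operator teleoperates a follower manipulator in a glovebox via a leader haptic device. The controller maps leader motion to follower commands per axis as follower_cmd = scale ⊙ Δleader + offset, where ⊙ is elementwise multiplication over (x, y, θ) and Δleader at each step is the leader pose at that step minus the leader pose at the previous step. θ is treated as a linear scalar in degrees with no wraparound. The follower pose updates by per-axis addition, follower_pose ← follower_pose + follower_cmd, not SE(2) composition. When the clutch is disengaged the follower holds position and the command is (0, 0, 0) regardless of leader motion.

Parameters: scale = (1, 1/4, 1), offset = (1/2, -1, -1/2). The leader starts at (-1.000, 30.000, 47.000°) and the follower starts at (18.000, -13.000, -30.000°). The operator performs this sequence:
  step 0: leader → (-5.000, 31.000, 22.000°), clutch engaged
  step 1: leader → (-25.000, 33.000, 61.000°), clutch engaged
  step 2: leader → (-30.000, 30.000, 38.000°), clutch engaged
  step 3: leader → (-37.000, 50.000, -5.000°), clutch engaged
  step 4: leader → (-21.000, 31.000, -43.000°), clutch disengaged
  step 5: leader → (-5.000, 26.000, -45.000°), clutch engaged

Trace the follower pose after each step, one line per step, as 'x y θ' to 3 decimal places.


step 0: Δleader=(-4.000, 1.000, -25.000°), engaged; cmd=(-3.500, -0.750, -25.500°) → follower=(14.500, -13.750, -55.500°)
step 1: Δleader=(-20.000, 2.000, 39.000°), engaged; cmd=(-19.500, -0.500, 38.500°) → follower=(-5.000, -14.250, -17.000°)
step 2: Δleader=(-5.000, -3.000, -23.000°), engaged; cmd=(-4.500, -1.750, -23.500°) → follower=(-9.500, -16.000, -40.500°)
step 3: Δleader=(-7.000, 20.000, -43.000°), engaged; cmd=(-6.500, 4.000, -43.500°) → follower=(-16.000, -12.000, -84.000°)
step 4: Δleader=(16.000, -19.000, -38.000°), disengaged; cmd=(0,0,0) → follower holds at (-16.000, -12.000, -84.000°)
step 5: Δleader=(16.000, -5.000, -2.000°), engaged; cmd=(16.500, -2.250, -2.500°) → follower=(0.500, -14.250, -86.500°)

14.500 -13.750 -55.500
-5.000 -14.250 -17.000
-9.500 -16.000 -40.500
-16.000 -12.000 -84.000
-16.000 -12.000 -84.000
0.500 -14.250 -86.500


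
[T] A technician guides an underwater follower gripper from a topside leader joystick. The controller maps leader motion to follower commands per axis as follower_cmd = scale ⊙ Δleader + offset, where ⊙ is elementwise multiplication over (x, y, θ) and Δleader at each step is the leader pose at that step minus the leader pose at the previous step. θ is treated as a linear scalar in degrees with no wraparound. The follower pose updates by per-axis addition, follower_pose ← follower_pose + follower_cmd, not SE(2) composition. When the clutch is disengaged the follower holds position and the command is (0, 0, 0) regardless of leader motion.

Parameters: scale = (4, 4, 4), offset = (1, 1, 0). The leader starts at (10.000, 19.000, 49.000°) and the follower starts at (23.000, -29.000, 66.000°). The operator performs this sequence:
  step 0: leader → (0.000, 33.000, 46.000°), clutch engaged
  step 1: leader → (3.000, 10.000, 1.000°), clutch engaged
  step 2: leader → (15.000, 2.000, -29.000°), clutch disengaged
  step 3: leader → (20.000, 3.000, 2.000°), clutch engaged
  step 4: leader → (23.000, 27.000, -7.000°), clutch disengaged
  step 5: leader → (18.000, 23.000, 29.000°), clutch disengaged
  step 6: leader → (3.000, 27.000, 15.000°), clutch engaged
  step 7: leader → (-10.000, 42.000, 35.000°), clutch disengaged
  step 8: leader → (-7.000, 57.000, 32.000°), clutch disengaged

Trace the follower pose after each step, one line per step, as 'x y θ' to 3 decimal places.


-16.000 28.000 54.000
-3.000 -63.000 -126.000
-3.000 -63.000 -126.000
18.000 -58.000 -2.000
18.000 -58.000 -2.000
18.000 -58.000 -2.000
-41.000 -41.000 -58.000
-41.000 -41.000 -58.000
-41.000 -41.000 -58.000

step 0: Δleader=(-10.000, 14.000, -3.000°), engaged; cmd=(-39.000, 57.000, -12.000°) → follower=(-16.000, 28.000, 54.000°)
step 1: Δleader=(3.000, -23.000, -45.000°), engaged; cmd=(13.000, -91.000, -180.000°) → follower=(-3.000, -63.000, -126.000°)
step 2: Δleader=(12.000, -8.000, -30.000°), disengaged; cmd=(0,0,0) → follower holds at (-3.000, -63.000, -126.000°)
step 3: Δleader=(5.000, 1.000, 31.000°), engaged; cmd=(21.000, 5.000, 124.000°) → follower=(18.000, -58.000, -2.000°)
step 4: Δleader=(3.000, 24.000, -9.000°), disengaged; cmd=(0,0,0) → follower holds at (18.000, -58.000, -2.000°)
step 5: Δleader=(-5.000, -4.000, 36.000°), disengaged; cmd=(0,0,0) → follower holds at (18.000, -58.000, -2.000°)
step 6: Δleader=(-15.000, 4.000, -14.000°), engaged; cmd=(-59.000, 17.000, -56.000°) → follower=(-41.000, -41.000, -58.000°)
step 7: Δleader=(-13.000, 15.000, 20.000°), disengaged; cmd=(0,0,0) → follower holds at (-41.000, -41.000, -58.000°)
step 8: Δleader=(3.000, 15.000, -3.000°), disengaged; cmd=(0,0,0) → follower holds at (-41.000, -41.000, -58.000°)


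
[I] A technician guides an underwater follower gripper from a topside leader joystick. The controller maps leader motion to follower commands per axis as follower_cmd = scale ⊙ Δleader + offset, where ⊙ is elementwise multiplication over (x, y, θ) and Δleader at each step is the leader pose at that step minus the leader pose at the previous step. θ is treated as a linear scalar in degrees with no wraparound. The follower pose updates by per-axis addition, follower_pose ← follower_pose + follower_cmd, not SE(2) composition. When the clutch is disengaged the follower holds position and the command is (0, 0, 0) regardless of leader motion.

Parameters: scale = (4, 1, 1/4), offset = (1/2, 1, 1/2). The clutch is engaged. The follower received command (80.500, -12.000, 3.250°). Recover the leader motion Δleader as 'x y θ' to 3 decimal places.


axis x: (80.500 − 1/2) / (4) = 20.000
axis y: (-12.000 − 1) / (1) = -13.000
axis θ: (3.250 − 1/2) / (1/4) = 11.000

20.000 -13.000 11.000


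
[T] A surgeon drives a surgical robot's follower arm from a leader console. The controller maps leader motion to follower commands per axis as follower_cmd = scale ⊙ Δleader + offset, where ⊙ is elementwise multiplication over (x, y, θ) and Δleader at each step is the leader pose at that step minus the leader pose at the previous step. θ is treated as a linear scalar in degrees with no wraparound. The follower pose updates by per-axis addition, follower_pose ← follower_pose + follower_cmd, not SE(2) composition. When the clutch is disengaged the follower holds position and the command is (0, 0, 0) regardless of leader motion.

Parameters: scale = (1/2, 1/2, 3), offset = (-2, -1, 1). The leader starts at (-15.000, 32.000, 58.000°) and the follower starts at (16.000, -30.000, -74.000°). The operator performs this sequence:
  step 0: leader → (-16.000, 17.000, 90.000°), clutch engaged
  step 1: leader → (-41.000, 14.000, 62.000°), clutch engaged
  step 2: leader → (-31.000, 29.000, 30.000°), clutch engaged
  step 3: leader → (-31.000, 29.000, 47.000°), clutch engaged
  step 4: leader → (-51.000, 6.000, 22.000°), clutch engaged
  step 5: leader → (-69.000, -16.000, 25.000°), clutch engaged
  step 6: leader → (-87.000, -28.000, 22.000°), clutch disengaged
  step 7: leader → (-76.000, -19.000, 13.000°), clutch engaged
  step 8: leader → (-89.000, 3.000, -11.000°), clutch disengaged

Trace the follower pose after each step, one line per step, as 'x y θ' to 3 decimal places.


13.500 -38.500 23.000
-1.000 -41.000 -60.000
2.000 -34.500 -155.000
0.000 -35.500 -103.000
-12.000 -48.000 -177.000
-23.000 -60.000 -167.000
-23.000 -60.000 -167.000
-19.500 -56.500 -193.000
-19.500 -56.500 -193.000

step 0: Δleader=(-1.000, -15.000, 32.000°), engaged; cmd=(-2.500, -8.500, 97.000°) → follower=(13.500, -38.500, 23.000°)
step 1: Δleader=(-25.000, -3.000, -28.000°), engaged; cmd=(-14.500, -2.500, -83.000°) → follower=(-1.000, -41.000, -60.000°)
step 2: Δleader=(10.000, 15.000, -32.000°), engaged; cmd=(3.000, 6.500, -95.000°) → follower=(2.000, -34.500, -155.000°)
step 3: Δleader=(0.000, 0.000, 17.000°), engaged; cmd=(-2.000, -1.000, 52.000°) → follower=(0.000, -35.500, -103.000°)
step 4: Δleader=(-20.000, -23.000, -25.000°), engaged; cmd=(-12.000, -12.500, -74.000°) → follower=(-12.000, -48.000, -177.000°)
step 5: Δleader=(-18.000, -22.000, 3.000°), engaged; cmd=(-11.000, -12.000, 10.000°) → follower=(-23.000, -60.000, -167.000°)
step 6: Δleader=(-18.000, -12.000, -3.000°), disengaged; cmd=(0,0,0) → follower holds at (-23.000, -60.000, -167.000°)
step 7: Δleader=(11.000, 9.000, -9.000°), engaged; cmd=(3.500, 3.500, -26.000°) → follower=(-19.500, -56.500, -193.000°)
step 8: Δleader=(-13.000, 22.000, -24.000°), disengaged; cmd=(0,0,0) → follower holds at (-19.500, -56.500, -193.000°)


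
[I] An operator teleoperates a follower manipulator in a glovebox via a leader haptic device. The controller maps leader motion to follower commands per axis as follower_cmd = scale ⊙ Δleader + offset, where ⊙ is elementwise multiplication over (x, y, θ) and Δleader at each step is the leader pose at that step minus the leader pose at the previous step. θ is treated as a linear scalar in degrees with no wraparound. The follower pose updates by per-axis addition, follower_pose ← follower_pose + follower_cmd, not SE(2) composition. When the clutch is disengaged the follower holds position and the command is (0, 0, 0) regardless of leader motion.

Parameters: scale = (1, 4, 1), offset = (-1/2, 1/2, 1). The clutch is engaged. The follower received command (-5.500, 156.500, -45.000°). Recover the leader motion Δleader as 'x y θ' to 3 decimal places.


axis x: (-5.500 − -1/2) / (1) = -5.000
axis y: (156.500 − 1/2) / (4) = 39.000
axis θ: (-45.000 − 1) / (1) = -46.000

-5.000 39.000 -46.000


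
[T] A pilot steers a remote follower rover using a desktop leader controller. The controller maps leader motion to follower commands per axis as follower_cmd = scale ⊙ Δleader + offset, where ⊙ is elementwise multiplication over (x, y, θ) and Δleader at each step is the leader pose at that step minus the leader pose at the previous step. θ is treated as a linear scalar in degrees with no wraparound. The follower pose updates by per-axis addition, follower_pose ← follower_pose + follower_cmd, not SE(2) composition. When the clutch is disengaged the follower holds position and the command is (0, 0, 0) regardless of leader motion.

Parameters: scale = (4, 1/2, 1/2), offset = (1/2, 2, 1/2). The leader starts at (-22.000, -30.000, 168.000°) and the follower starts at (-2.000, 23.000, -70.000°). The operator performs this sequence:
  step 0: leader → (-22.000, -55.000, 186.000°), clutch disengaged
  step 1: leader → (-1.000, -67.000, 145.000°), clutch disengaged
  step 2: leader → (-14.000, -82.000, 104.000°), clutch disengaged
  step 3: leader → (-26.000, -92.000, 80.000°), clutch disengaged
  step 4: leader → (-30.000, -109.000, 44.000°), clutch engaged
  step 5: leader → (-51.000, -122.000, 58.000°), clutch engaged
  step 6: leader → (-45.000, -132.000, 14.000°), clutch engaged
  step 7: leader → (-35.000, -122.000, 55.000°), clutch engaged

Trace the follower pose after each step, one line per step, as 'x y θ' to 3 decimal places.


-2.000 23.000 -70.000
-2.000 23.000 -70.000
-2.000 23.000 -70.000
-2.000 23.000 -70.000
-17.500 16.500 -87.500
-101.000 12.000 -80.000
-76.500 9.000 -101.500
-36.000 16.000 -80.500

step 0: Δleader=(0.000, -25.000, 18.000°), disengaged; cmd=(0,0,0) → follower holds at (-2.000, 23.000, -70.000°)
step 1: Δleader=(21.000, -12.000, -41.000°), disengaged; cmd=(0,0,0) → follower holds at (-2.000, 23.000, -70.000°)
step 2: Δleader=(-13.000, -15.000, -41.000°), disengaged; cmd=(0,0,0) → follower holds at (-2.000, 23.000, -70.000°)
step 3: Δleader=(-12.000, -10.000, -24.000°), disengaged; cmd=(0,0,0) → follower holds at (-2.000, 23.000, -70.000°)
step 4: Δleader=(-4.000, -17.000, -36.000°), engaged; cmd=(-15.500, -6.500, -17.500°) → follower=(-17.500, 16.500, -87.500°)
step 5: Δleader=(-21.000, -13.000, 14.000°), engaged; cmd=(-83.500, -4.500, 7.500°) → follower=(-101.000, 12.000, -80.000°)
step 6: Δleader=(6.000, -10.000, -44.000°), engaged; cmd=(24.500, -3.000, -21.500°) → follower=(-76.500, 9.000, -101.500°)
step 7: Δleader=(10.000, 10.000, 41.000°), engaged; cmd=(40.500, 7.000, 21.000°) → follower=(-36.000, 16.000, -80.500°)
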